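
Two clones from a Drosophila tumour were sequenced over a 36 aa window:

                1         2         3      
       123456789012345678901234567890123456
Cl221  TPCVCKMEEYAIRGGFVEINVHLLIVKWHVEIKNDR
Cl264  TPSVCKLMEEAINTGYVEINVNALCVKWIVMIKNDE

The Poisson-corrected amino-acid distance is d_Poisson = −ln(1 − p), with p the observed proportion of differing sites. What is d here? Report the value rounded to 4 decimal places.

0.4480

The sequences differ at positions 3 (C/S), 7 (M/L), 8 (E/M), 10 (Y/E), 13 (R/N), 14 (G/T), 16 (F/Y), 22 (H/N), 23 (L/A), 25 (I/C), 29 (H/I), 31 (E/M), 36 (R/E).
p = 13/36 = 0.361111.
d = −ln(1 − 0.361111) = −ln(0.638889) = 0.4480.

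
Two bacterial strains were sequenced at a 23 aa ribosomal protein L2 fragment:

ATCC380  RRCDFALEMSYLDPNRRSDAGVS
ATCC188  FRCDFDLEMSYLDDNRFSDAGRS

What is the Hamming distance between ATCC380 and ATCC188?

5

The sequences differ at positions 1 (R/F), 6 (A/D), 14 (P/D), 17 (R/F), 22 (V/R).
That gives 5 mismatches out of 23 aligned sites, so the Hamming distance is 5.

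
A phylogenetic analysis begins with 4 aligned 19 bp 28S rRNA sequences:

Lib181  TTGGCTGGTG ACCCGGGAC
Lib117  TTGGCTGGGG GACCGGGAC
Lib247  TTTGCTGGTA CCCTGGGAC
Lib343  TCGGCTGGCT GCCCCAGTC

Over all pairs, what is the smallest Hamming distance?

3

Pairwise Hamming distances:
  Lib181 vs Lib117: 3
  Lib181 vs Lib247: 4
  Lib181 vs Lib343: 7
  Lib117 vs Lib247: 6
  Lib117 vs Lib343: 7
  Lib247 vs Lib343: 9
The smallest is 3, between Lib181 and Lib117.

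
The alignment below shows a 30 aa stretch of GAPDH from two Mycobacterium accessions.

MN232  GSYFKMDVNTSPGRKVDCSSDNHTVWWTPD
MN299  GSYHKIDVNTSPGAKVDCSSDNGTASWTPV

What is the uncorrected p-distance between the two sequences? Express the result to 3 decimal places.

Mismatches occur at site 4 (F↔H), site 6 (M↔I), site 14 (R↔A), site 23 (H↔G), site 25 (V↔A), site 26 (W↔S), site 30 (D↔V).
There are 7 differences over 30 sites, so p = 7/30 = 0.233.

0.233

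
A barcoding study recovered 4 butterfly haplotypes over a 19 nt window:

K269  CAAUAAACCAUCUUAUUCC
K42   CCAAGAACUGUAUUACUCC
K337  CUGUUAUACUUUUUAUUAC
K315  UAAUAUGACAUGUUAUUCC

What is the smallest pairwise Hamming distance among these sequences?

Pairwise Hamming distances:
  K269 vs K42: 7
  K269 vs K337: 8
  K269 vs K315: 5
  K42 vs K337: 11
  K42 vs K315: 11
  K337 vs K315: 9
The smallest is 5, between K269 and K315.

5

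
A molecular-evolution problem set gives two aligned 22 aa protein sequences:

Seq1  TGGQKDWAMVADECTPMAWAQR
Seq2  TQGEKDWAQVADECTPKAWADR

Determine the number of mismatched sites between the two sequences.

Differing sites — 2:G/Q; 4:Q/E; 9:M/Q; 17:M/K; 21:Q/D.
That gives 5 mismatches out of 22 aligned sites, so the Hamming distance is 5.

5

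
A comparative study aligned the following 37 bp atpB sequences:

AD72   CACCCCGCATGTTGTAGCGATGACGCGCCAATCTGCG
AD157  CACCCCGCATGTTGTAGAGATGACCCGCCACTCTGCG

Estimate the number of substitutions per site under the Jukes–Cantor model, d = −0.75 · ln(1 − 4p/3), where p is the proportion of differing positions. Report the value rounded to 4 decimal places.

0.0858

The sequences differ at positions 18 (C/A), 25 (G/C), 31 (A/C).
p = 3/37 = 0.081081.
d = −0.75 · ln(1 − (4/3)·0.081081) = −0.75 · ln(0.891892) = −0.75 · (-0.114410) = 0.0858.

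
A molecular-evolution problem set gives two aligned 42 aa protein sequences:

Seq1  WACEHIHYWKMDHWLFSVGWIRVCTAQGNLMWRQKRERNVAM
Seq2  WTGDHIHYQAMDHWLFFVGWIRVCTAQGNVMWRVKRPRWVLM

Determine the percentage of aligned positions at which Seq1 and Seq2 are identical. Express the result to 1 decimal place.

73.8%

Mismatches occur at site 2 (A→T), site 3 (C→G), site 4 (E→D), site 9 (W→Q), site 10 (K→A), site 17 (S→F), site 30 (L→V), site 34 (Q→V), site 37 (E→P), site 39 (N→W), site 41 (A→L).
31 of the 42 sites match, so the percent identity is 31/42 × 100 = 73.8%.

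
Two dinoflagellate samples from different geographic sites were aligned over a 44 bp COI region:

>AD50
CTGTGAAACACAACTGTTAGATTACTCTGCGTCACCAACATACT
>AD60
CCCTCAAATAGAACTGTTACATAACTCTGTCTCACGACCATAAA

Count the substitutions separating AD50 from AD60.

13

Differing sites — 2:T/C; 3:G/C; 5:G/C; 9:C/T; 11:C/G; 20:G/C; 23:T/A; 30:C/T; 31:G/C; 36:C/G; 38:A/C; 43:C/A; 44:T/A.
That gives 13 mismatches out of 44 aligned sites, so the Hamming distance is 13.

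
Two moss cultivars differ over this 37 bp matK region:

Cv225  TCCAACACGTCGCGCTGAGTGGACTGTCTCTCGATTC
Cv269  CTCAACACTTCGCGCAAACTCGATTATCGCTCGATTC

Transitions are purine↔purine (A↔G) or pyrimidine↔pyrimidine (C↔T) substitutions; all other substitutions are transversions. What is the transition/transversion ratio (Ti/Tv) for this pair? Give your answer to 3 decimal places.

1.000

The sequences differ at positions 1 (T/C, transition), 2 (C/T, transition), 9 (G/T, transversion), 16 (T/A, transversion), 17 (G/A, transition), 19 (G/C, transversion), 21 (G/C, transversion), 24 (C/T, transition), 26 (G/A, transition), 29 (T/G, transversion).
Of the 10 differences, 5 transitions and 5 transversions, so Ti/Tv = 5/5 = 1.000.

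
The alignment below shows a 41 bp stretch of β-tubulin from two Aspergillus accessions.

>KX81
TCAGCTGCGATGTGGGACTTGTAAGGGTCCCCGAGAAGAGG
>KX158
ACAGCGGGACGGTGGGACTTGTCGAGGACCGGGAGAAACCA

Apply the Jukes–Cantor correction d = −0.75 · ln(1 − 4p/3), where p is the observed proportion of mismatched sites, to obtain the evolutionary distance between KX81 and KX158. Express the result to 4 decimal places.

Mismatches occur at site 1 (T↔A), site 6 (T↔G), site 8 (C↔G), site 9 (G↔A), site 10 (A↔C), site 11 (T↔G), site 23 (A↔C), site 24 (A↔G), site 25 (G↔A), site 28 (T↔A), site 31 (C↔G), site 32 (C↔G), site 38 (G↔A), site 39 (A↔C), site 40 (G↔C), site 41 (G↔A).
p = 16/41 = 0.390244.
d = −0.75 · ln(1 − (4/3)·0.390244) = −0.75 · ln(0.479675) = −0.75 · (-0.734646) = 0.5510.

0.5510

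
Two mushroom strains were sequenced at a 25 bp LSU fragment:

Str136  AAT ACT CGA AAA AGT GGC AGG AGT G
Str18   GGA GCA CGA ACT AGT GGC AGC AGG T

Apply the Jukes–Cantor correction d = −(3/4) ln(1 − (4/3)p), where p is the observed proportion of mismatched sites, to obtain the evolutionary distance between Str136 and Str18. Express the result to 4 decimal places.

0.5716

Mismatches occur at site 1 (A/G), site 2 (A/G), site 3 (T/A), site 4 (A/G), site 6 (T/A), site 11 (A/C), site 12 (A/T), site 21 (G/C), site 24 (T/G), site 25 (G/T).
p = 10/25 = 0.400000.
d = −0.75 · ln(1 − (4/3)·0.400000) = −0.75 · ln(0.466667) = −0.75 · (-0.762139) = 0.5716.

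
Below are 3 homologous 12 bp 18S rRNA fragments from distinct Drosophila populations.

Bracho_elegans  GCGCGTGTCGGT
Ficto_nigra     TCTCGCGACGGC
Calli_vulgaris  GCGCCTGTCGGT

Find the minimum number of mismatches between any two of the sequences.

1

Pairwise Hamming distances:
  Bracho_elegans vs Ficto_nigra: 5
  Bracho_elegans vs Calli_vulgaris: 1
  Ficto_nigra vs Calli_vulgaris: 6
The smallest is 1, between Bracho_elegans and Calli_vulgaris.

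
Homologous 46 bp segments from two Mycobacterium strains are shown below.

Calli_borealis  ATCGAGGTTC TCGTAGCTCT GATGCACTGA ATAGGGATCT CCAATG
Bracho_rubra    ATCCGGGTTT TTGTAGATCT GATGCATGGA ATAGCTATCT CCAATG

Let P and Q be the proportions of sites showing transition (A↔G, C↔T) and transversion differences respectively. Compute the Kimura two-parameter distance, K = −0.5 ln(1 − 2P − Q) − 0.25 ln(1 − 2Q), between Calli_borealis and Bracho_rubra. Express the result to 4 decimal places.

The sequences differ at positions 4 (G/C, transversion), 5 (A/G, transition), 10 (C/T, transition), 12 (C/T, transition), 17 (C/A, transversion), 27 (C/T, transition), 28 (T/G, transversion), 35 (G/C, transversion), 36 (G/T, transversion).
Of the 9 differences, 4 transitions and 5 transversions over 46 sites: P = 4/46 = 0.086957, Q = 5/46 = 0.108696.
d = −0.5·ln(0.717390) − 0.25·ln(0.782608) = −0.5·(-0.332136) − 0.25·(-0.245123) = 0.2273.

0.2273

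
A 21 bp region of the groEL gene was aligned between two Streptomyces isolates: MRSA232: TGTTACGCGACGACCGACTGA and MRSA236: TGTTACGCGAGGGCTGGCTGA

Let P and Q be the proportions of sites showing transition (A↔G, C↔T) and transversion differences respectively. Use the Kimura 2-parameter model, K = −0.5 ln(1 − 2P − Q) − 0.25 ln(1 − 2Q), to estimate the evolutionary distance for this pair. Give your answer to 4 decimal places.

Mismatches occur at site 11 (C/G, transversion), site 13 (A/G, transition), site 15 (C/T, transition), site 17 (A/G, transition).
Of the 4 differences, 3 transitions and 1 transversion over 21 sites: P = 3/21 = 0.142857, Q = 1/21 = 0.047619.
d = −0.5·ln(0.666667) − 0.25·ln(0.904762) = −0.5·(-0.405465) − 0.25·(-0.100083) = 0.2278.

0.2278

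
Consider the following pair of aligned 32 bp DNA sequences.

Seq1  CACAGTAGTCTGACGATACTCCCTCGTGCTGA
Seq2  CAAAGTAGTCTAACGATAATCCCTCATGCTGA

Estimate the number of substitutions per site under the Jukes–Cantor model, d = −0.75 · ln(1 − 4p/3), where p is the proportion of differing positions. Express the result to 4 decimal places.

0.1367

Differing sites — 3:C/A; 12:G/A; 19:C/A; 26:G/A.
p = 4/32 = 0.125000.
d = −0.75 · ln(1 − (4/3)·0.125000) = −0.75 · ln(0.833333) = −0.75 · (-0.182322) = 0.1367.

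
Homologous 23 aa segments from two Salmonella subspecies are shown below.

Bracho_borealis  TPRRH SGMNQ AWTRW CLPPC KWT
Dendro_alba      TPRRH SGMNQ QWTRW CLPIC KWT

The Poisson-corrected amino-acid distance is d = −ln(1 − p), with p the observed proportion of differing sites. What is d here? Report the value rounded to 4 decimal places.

The sequences differ at positions 11 (A/Q), 19 (P/I).
p = 2/23 = 0.086957.
d = −ln(1 − 0.086957) = −ln(0.913043) = 0.0910.

0.0910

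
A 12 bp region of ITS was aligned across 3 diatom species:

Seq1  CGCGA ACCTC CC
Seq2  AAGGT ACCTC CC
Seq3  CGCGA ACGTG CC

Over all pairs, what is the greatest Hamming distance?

Pairwise Hamming distances:
  Seq1 vs Seq2: 4
  Seq1 vs Seq3: 2
  Seq2 vs Seq3: 6
The largest is 6, between Seq2 and Seq3.

6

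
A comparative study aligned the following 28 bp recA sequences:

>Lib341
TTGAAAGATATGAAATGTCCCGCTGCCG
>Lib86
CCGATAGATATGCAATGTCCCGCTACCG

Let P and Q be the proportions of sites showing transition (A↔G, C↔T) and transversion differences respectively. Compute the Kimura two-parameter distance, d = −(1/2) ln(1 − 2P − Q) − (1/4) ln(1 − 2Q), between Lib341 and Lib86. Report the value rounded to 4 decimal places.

The sequences differ at positions 1 (T/C, transition), 2 (T/C, transition), 5 (A/T, transversion), 13 (A/C, transversion), 25 (G/A, transition).
Of the 5 differences, 3 transitions and 2 transversions over 28 sites: P = 3/28 = 0.107143, Q = 2/28 = 0.071429.
d = −0.5·ln(0.714285) − 0.25·ln(0.857142) = −0.5·(-0.336473) − 0.25·(-0.154152) = 0.2068.

0.2068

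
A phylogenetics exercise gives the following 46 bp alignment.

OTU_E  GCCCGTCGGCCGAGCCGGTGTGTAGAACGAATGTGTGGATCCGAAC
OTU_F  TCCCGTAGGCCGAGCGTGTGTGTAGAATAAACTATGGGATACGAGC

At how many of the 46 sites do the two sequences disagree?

13

Mismatches occur at site 1 (G→T), site 7 (C→A), site 16 (C→G), site 17 (G→T), site 28 (C→T), site 29 (G→A), site 32 (T→C), site 33 (G→T), site 34 (T→A), site 35 (G→T), site 36 (T→G), site 41 (C→A), site 45 (A→G).
That gives 13 mismatches out of 46 aligned sites, so the Hamming distance is 13.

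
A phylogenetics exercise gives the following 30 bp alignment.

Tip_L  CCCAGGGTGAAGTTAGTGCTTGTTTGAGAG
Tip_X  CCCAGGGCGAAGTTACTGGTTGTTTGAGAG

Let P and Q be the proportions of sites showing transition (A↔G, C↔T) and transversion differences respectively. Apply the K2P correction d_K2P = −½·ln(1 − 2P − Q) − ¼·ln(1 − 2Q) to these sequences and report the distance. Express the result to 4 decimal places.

0.1073

Mismatches occur at site 8 (T→C, transition), site 16 (G→C, transversion), site 19 (C→G, transversion).
Of the 3 differences, 1 transition and 2 transversions over 30 sites: P = 1/30 = 0.033333, Q = 2/30 = 0.066667.
d = −0.5·ln(0.866667) − 0.25·ln(0.866666) = −0.5·(-0.143100) − 0.25·(-0.143102) = 0.1073.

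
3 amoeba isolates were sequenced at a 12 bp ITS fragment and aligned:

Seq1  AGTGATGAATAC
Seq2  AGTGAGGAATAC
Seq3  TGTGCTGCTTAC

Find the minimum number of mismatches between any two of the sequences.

1

Pairwise Hamming distances:
  Seq1 vs Seq2: 1
  Seq1 vs Seq3: 4
  Seq2 vs Seq3: 5
The smallest is 1, between Seq1 and Seq2.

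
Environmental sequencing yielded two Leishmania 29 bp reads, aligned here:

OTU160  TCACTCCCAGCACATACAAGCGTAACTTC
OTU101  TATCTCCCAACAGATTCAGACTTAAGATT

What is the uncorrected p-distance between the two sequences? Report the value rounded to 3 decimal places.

The sequences differ at positions 2 (C/A), 3 (A/T), 10 (G/A), 13 (C/G), 16 (A/T), 19 (A/G), 20 (G/A), 22 (G/T), 26 (C/G), 27 (T/A), 29 (C/T).
There are 11 differences over 29 sites, so p = 11/29 = 0.379.

0.379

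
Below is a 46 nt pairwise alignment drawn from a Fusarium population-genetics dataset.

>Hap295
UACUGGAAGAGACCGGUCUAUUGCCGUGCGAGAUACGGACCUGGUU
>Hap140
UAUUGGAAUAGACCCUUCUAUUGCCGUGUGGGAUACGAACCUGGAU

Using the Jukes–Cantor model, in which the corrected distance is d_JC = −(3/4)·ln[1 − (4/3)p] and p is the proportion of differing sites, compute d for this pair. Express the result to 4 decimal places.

0.1979

The sequences differ at positions 3 (C/U), 9 (G/U), 15 (G/C), 16 (G/U), 29 (C/U), 31 (A/G), 38 (G/A), 45 (U/A).
p = 8/46 = 0.173913.
d = −0.75 · ln(1 − (4/3)·0.173913) = −0.75 · ln(0.768116) = −0.75 · (-0.263815) = 0.1979.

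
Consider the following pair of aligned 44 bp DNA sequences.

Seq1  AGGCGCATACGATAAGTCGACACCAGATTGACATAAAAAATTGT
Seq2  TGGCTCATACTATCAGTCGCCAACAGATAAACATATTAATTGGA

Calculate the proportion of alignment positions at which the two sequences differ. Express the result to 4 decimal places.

0.2955

Differing sites — 1:A/T; 5:G/T; 11:G/T; 14:A/C; 20:A/C; 23:C/A; 29:T/A; 30:G/A; 36:A/T; 37:A/T; 40:A/T; 42:T/G; 44:T/A.
There are 13 differences over 44 sites, so p = 13/44 = 0.2955.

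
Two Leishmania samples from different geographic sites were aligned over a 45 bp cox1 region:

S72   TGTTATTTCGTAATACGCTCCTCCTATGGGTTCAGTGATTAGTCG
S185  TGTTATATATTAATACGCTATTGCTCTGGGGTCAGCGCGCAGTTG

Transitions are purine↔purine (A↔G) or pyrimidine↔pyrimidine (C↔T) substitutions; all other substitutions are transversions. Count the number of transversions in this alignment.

9

Mismatches occur at site 7 (T→A, transversion), site 9 (C→A, transversion), site 10 (G→T, transversion), site 20 (C→A, transversion), site 21 (C→T, transition), site 23 (C→G, transversion), site 26 (A→C, transversion), site 31 (T→G, transversion), site 36 (T→C, transition), site 38 (A→C, transversion), site 39 (T→G, transversion), site 40 (T→C, transition), site 44 (C→T, transition).
Of the 13 differences, 4 transitions and 9 transversions, so the answer is 9.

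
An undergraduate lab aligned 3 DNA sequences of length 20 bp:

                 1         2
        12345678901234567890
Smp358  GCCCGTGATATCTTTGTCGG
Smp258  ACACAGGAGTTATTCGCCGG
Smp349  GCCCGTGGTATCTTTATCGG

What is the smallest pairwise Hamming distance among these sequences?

2

Pairwise Hamming distances:
  Smp358 vs Smp258: 9
  Smp358 vs Smp349: 2
  Smp258 vs Smp349: 11
The smallest is 2, between Smp358 and Smp349.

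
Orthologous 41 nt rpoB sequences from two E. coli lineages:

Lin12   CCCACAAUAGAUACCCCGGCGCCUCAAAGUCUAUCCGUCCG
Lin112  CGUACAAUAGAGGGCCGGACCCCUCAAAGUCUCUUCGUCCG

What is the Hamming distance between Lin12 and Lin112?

Mismatches occur at site 2 (C/G), site 3 (C/U), site 12 (U/G), site 13 (A/G), site 14 (C/G), site 17 (C/G), site 19 (G/A), site 21 (G/C), site 33 (A/C), site 35 (C/U).
That gives 10 mismatches out of 41 aligned sites, so the Hamming distance is 10.

10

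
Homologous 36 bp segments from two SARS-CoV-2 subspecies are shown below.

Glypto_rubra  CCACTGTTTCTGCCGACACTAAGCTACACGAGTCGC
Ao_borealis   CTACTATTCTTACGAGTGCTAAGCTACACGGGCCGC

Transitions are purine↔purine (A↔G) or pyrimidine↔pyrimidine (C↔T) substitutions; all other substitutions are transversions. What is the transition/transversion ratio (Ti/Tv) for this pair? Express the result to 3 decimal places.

The sequences differ at positions 2 (C/T, transition), 6 (G/A, transition), 9 (T/C, transition), 10 (C/T, transition), 12 (G/A, transition), 14 (C/G, transversion), 15 (G/A, transition), 16 (A/G, transition), 17 (C/T, transition), 18 (A/G, transition), 31 (A/G, transition), 33 (T/C, transition).
Of the 12 differences, 11 transitions and 1 transversion, so Ti/Tv = 11/1 = 11.000.

11.000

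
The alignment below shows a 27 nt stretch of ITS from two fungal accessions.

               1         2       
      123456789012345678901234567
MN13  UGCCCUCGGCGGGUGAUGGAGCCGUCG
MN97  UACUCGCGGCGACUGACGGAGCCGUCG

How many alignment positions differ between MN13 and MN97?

6

The sequences differ at positions 2 (G/A), 4 (C/U), 6 (U/G), 12 (G/A), 13 (G/C), 17 (U/C).
That gives 6 mismatches out of 27 aligned sites, so the Hamming distance is 6.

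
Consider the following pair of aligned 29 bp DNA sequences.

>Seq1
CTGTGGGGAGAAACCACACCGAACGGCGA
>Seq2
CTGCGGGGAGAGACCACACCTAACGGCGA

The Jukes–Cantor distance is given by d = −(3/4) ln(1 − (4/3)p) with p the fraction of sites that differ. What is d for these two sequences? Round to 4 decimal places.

Differing sites — 4:T/C; 12:A/G; 21:G/T.
p = 3/29 = 0.103448.
d = −0.75 · ln(1 − (4/3)·0.103448) = −0.75 · ln(0.862069) = −0.75 · (-0.148420) = 0.1113.

0.1113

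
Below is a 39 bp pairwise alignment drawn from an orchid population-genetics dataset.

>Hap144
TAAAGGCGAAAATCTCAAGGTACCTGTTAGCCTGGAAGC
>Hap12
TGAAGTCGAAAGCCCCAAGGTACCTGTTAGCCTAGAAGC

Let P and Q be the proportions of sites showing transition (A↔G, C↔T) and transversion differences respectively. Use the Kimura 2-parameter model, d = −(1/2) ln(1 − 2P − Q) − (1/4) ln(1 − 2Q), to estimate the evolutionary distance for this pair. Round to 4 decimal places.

0.1788

The sequences differ at positions 2 (A/G, transition), 6 (G/T, transversion), 12 (A/G, transition), 13 (T/C, transition), 15 (T/C, transition), 34 (G/A, transition).
Of the 6 differences, 5 transitions and 1 transversion over 39 sites: P = 5/39 = 0.128205, Q = 1/39 = 0.025641.
d = −0.5·ln(0.717949) − 0.25·ln(0.948718) = −0.5·(-0.331357) − 0.25·(-0.052644) = 0.1788.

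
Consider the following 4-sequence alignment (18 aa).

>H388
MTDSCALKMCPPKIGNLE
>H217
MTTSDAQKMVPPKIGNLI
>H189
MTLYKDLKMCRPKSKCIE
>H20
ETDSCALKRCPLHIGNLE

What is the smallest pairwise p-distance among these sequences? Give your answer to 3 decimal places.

0.222

Pairwise Hamming distances:
  H388 vs H217: 5
  H388 vs H189: 9
  H388 vs H20: 4
  H217 vs H189: 12
  H217 vs H20: 9
  H189 vs H20: 13
The smallest is 4 mismatches, between H388 and H20; p = 4/18 = 0.222.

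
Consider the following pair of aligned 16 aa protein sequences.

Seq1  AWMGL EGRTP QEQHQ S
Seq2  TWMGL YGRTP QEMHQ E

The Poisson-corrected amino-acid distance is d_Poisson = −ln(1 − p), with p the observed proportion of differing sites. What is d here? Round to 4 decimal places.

The sequences differ at positions 1 (A/T), 6 (E/Y), 13 (Q/M), 16 (S/E).
p = 4/16 = 0.250000.
d = −ln(1 − 0.250000) = −ln(0.750000) = 0.2877.

0.2877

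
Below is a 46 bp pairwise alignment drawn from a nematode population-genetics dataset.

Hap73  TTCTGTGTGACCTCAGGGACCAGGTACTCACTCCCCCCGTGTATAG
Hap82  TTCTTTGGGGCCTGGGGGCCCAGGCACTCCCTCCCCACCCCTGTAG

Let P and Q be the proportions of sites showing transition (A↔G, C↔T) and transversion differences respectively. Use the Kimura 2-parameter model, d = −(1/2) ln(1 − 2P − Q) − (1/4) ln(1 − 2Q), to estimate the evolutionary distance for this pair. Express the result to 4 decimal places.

0.3551

The sequences differ at positions 5 (G/T, transversion), 8 (T/G, transversion), 10 (A/G, transition), 14 (C/G, transversion), 15 (A/G, transition), 19 (A/C, transversion), 25 (T/C, transition), 30 (A/C, transversion), 37 (C/A, transversion), 39 (G/C, transversion), 40 (T/C, transition), 41 (G/C, transversion), 43 (A/G, transition).
Of the 13 differences, 5 transitions and 8 transversions over 46 sites: P = 5/46 = 0.108696, Q = 8/46 = 0.173913.
d = −0.5·ln(0.608695) − 0.25·ln(0.652174) = −0.5·(-0.496438) − 0.25·(-0.427444) = 0.3551.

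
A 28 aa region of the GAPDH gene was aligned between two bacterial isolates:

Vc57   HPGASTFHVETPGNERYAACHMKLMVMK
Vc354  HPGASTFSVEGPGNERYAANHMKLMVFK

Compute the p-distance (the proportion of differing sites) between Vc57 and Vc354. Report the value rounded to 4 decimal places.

0.1429

Differing sites — 8:H/S; 11:T/G; 20:C/N; 27:M/F.
There are 4 differences over 28 sites, so p = 4/28 = 0.1429.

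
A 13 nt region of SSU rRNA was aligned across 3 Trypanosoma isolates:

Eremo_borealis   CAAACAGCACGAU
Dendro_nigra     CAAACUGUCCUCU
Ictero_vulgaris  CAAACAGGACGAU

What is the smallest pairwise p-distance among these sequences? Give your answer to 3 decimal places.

0.077

Pairwise Hamming distances:
  Eremo_borealis vs Dendro_nigra: 5
  Eremo_borealis vs Ictero_vulgaris: 1
  Dendro_nigra vs Ictero_vulgaris: 5
The smallest is 1 mismatch, between Eremo_borealis and Ictero_vulgaris; p = 1/13 = 0.077.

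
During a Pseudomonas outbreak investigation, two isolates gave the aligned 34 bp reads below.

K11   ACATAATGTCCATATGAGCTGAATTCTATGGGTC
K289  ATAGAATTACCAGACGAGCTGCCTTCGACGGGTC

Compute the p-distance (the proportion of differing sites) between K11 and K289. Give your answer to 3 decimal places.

0.294

Mismatches occur at site 2 (C↔T), site 4 (T↔G), site 8 (G↔T), site 9 (T↔A), site 13 (T↔G), site 15 (T↔C), site 22 (A↔C), site 23 (A↔C), site 27 (T↔G), site 29 (T↔C).
There are 10 differences over 34 sites, so p = 10/34 = 0.294.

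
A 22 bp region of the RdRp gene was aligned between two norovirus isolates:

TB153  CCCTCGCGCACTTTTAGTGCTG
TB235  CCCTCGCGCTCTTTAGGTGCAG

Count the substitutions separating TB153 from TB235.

The sequences differ at positions 10 (A/T), 15 (T/A), 16 (A/G), 21 (T/A).
That gives 4 mismatches out of 22 aligned sites, so the Hamming distance is 4.

4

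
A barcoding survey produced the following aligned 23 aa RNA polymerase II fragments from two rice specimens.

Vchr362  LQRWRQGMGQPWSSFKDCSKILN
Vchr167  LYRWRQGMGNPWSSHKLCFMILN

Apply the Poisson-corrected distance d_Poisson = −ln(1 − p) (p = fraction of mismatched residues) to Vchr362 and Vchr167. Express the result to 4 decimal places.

0.3023

The sequences differ at positions 2 (Q/Y), 10 (Q/N), 15 (F/H), 17 (D/L), 19 (S/F), 20 (K/M).
p = 6/23 = 0.260870.
d = −ln(1 − 0.260870) = −ln(0.739130) = 0.3023.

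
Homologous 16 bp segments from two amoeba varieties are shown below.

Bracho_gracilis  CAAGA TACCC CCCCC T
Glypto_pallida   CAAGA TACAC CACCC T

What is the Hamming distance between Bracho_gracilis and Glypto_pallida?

2

Mismatches occur at site 9 (C/A), site 12 (C/A).
That gives 2 mismatches out of 16 aligned sites, so the Hamming distance is 2.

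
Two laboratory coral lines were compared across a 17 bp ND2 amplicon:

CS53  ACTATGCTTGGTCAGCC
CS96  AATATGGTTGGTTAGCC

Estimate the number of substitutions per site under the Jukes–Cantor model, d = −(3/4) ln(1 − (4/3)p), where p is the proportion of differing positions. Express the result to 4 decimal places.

The sequences differ at positions 2 (C/A), 7 (C/G), 13 (C/T).
p = 3/17 = 0.176471.
d = −0.75 · ln(1 − (4/3)·0.176471) = −0.75 · ln(0.764705) = −0.75 · (-0.268265) = 0.2012.

0.2012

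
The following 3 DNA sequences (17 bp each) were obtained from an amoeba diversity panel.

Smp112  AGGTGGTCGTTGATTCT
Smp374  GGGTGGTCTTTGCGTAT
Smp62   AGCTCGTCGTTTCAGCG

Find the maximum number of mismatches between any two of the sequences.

9

Pairwise Hamming distances:
  Smp112 vs Smp374: 5
  Smp112 vs Smp62: 7
  Smp374 vs Smp62: 9
The largest is 9, between Smp374 and Smp62.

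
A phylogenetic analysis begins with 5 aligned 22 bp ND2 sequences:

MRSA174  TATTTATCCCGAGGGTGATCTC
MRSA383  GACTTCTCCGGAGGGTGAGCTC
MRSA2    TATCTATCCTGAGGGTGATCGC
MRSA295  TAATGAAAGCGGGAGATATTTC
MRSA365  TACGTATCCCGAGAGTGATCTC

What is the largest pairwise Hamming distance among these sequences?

Pairwise Hamming distances:
  MRSA174 vs MRSA383: 5
  MRSA174 vs MRSA2: 3
  MRSA174 vs MRSA295: 10
  MRSA174 vs MRSA365: 3
  MRSA383 vs MRSA2: 7
  MRSA383 vs MRSA295: 14
  MRSA383 vs MRSA365: 6
  MRSA2 vs MRSA295: 13
  MRSA2 vs MRSA365: 5
  MRSA295 vs MRSA365: 10
The largest is 14, between MRSA383 and MRSA295.

14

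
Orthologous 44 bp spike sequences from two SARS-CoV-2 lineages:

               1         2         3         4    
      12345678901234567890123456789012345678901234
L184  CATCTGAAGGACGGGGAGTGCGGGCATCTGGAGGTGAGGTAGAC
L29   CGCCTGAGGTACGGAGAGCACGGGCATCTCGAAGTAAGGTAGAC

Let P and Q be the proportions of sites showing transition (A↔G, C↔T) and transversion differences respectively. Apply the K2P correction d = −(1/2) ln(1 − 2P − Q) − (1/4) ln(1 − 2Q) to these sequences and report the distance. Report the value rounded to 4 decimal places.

0.2869

The sequences differ at positions 2 (A/G, transition), 3 (T/C, transition), 8 (A/G, transition), 10 (G/T, transversion), 15 (G/A, transition), 19 (T/C, transition), 20 (G/A, transition), 30 (G/C, transversion), 33 (G/A, transition), 36 (G/A, transition).
Of the 10 differences, 8 transitions and 2 transversions over 44 sites: P = 8/44 = 0.181818, Q = 2/44 = 0.045455.
d = −0.5·ln(0.590909) − 0.25·ln(0.909090) = −0.5·(-0.526093) − 0.25·(-0.095311) = 0.2869.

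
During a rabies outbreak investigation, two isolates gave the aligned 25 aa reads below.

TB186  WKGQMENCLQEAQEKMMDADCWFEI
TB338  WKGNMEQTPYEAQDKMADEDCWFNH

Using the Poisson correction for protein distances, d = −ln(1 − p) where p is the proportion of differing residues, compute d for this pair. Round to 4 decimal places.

0.5108

Mismatches occur at site 4 (Q↔N), site 7 (N↔Q), site 8 (C↔T), site 9 (L↔P), site 10 (Q↔Y), site 14 (E↔D), site 17 (M↔A), site 19 (A↔E), site 24 (E↔N), site 25 (I↔H).
p = 10/25 = 0.400000.
d = −ln(1 − 0.400000) = −ln(0.600000) = 0.5108.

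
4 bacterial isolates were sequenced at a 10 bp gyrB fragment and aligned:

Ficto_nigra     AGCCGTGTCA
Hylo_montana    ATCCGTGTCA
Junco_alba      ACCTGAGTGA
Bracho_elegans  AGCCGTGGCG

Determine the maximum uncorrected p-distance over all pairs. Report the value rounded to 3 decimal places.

0.600

Pairwise Hamming distances:
  Ficto_nigra vs Hylo_montana: 1
  Ficto_nigra vs Junco_alba: 4
  Ficto_nigra vs Bracho_elegans: 2
  Hylo_montana vs Junco_alba: 4
  Hylo_montana vs Bracho_elegans: 3
  Junco_alba vs Bracho_elegans: 6
The largest is 6 mismatches, between Junco_alba and Bracho_elegans; p = 6/10 = 0.600.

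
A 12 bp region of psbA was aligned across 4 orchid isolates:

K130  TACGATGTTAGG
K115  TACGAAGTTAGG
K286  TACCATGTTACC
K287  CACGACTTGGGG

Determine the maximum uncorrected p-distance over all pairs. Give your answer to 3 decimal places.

Pairwise Hamming distances:
  K130 vs K115: 1
  K130 vs K286: 3
  K130 vs K287: 5
  K115 vs K286: 4
  K115 vs K287: 5
  K286 vs K287: 8
The largest is 8 mismatches, between K286 and K287; p = 8/12 = 0.667.

0.667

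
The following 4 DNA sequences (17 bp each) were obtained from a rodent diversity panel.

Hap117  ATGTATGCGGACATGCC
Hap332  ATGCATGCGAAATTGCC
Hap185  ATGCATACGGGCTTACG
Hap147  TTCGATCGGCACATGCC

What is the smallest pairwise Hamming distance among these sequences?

Pairwise Hamming distances:
  Hap117 vs Hap332: 4
  Hap117 vs Hap185: 6
  Hap117 vs Hap147: 6
  Hap332 vs Hap185: 6
  Hap332 vs Hap147: 8
  Hap185 vs Hap147: 10
The smallest is 4, between Hap117 and Hap332.

4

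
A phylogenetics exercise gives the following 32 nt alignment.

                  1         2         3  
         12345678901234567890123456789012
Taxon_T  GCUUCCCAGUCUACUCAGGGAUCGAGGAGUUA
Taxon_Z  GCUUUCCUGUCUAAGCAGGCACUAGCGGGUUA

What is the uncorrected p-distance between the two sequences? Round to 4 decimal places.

0.3438

The sequences differ at positions 5 (C/U), 8 (A/U), 14 (C/A), 15 (U/G), 20 (G/C), 22 (U/C), 23 (C/U), 24 (G/A), 25 (A/G), 26 (G/C), 28 (A/G).
There are 11 differences over 32 sites, so p = 11/32 = 0.3438.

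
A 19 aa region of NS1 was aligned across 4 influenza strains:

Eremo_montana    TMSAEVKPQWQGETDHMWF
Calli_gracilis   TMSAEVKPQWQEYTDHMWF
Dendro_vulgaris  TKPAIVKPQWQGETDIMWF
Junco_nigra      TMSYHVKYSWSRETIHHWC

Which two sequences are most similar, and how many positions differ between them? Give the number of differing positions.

2

Pairwise Hamming distances:
  Eremo_montana vs Calli_gracilis: 2
  Eremo_montana vs Dendro_vulgaris: 4
  Eremo_montana vs Junco_nigra: 9
  Calli_gracilis vs Dendro_vulgaris: 6
  Calli_gracilis vs Junco_nigra: 10
  Dendro_vulgaris vs Junco_nigra: 12
The smallest is 2, between Eremo_montana and Calli_gracilis.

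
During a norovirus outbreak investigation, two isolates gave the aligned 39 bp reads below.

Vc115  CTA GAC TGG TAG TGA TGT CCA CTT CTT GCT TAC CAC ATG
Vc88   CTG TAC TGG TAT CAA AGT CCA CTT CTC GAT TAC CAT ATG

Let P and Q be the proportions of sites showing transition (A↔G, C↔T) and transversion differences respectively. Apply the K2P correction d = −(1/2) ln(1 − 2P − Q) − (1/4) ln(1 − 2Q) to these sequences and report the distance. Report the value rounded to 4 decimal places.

Mismatches occur at site 3 (A↔G, transition), site 4 (G↔T, transversion), site 12 (G↔T, transversion), site 13 (T↔C, transition), site 14 (G↔A, transition), site 16 (T↔A, transversion), site 27 (T↔C, transition), site 29 (C↔A, transversion), site 36 (C↔T, transition).
Of the 9 differences, 5 transitions and 4 transversions over 39 sites: P = 5/39 = 0.128205, Q = 4/39 = 0.102564.
d = −0.5·ln(0.641026) − 0.25·ln(0.794872) = −0.5·(-0.444685) − 0.25·(-0.229574) = 0.2797.

0.2797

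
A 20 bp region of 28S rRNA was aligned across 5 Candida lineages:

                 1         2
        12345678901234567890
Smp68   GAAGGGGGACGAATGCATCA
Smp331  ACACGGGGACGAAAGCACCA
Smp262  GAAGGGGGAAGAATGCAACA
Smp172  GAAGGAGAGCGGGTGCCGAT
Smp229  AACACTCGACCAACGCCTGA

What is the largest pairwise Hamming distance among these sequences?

15

Pairwise Hamming distances:
  Smp68 vs Smp331: 5
  Smp68 vs Smp262: 2
  Smp68 vs Smp172: 9
  Smp68 vs Smp229: 10
  Smp331 vs Smp262: 6
  Smp331 vs Smp172: 13
  Smp331 vs Smp229: 11
  Smp262 vs Smp172: 10
  Smp262 vs Smp229: 12
  Smp172 vs Smp229: 15
The largest is 15, between Smp172 and Smp229.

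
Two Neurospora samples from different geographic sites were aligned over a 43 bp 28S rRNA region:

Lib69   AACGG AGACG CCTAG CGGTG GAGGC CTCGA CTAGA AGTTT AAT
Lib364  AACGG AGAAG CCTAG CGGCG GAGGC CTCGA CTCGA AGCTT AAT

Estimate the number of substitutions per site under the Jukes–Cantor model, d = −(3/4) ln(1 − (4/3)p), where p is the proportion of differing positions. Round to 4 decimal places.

Mismatches occur at site 9 (C/A), site 19 (T/C), site 33 (A/C), site 38 (T/C).
p = 4/43 = 0.093023.
d = −0.75 · ln(1 − (4/3)·0.093023) = −0.75 · ln(0.875969) = −0.75 · (-0.132425) = 0.0993.

0.0993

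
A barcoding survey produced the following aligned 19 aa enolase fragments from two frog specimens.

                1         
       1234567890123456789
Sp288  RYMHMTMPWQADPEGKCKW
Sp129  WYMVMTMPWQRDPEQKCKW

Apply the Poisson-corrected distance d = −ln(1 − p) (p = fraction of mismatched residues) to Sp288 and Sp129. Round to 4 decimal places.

0.2364

Differing sites — 1:R/W; 4:H/V; 11:A/R; 15:G/Q.
p = 4/19 = 0.210526.
d = −ln(1 − 0.210526) = −ln(0.789474) = 0.2364.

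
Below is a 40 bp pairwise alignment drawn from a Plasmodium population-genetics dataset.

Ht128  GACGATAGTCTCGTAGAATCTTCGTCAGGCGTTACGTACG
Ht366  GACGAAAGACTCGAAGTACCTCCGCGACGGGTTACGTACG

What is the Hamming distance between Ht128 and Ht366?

10

Mismatches occur at site 6 (T↔A), site 9 (T↔A), site 14 (T↔A), site 17 (A↔T), site 19 (T↔C), site 22 (T↔C), site 25 (T↔C), site 26 (C↔G), site 28 (G↔C), site 30 (C↔G).
That gives 10 mismatches out of 40 aligned sites, so the Hamming distance is 10.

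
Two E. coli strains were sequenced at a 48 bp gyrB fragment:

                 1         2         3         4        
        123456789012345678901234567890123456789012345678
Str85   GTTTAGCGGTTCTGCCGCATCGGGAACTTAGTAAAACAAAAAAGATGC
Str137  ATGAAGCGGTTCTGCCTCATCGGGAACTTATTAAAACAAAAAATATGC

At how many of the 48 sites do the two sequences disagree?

The sequences differ at positions 1 (G/A), 3 (T/G), 4 (T/A), 17 (G/T), 31 (G/T), 44 (G/T).
That gives 6 mismatches out of 48 aligned sites, so the Hamming distance is 6.

6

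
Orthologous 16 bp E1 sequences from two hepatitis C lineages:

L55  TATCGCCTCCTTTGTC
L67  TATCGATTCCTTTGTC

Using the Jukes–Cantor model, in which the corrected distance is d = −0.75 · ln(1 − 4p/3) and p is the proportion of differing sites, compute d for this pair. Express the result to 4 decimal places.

0.1367

The sequences differ at positions 6 (C/A), 7 (C/T).
p = 2/16 = 0.125000.
d = −0.75 · ln(1 − (4/3)·0.125000) = −0.75 · ln(0.833333) = −0.75 · (-0.182322) = 0.1367.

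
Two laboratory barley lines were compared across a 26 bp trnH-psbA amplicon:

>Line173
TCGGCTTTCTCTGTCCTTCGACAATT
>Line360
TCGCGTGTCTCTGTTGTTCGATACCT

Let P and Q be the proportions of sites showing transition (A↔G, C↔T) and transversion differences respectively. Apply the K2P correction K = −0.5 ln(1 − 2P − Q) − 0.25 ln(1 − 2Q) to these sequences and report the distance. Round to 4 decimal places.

0.3964

Mismatches occur at site 4 (G↔C, transversion), site 5 (C↔G, transversion), site 7 (T↔G, transversion), site 15 (C↔T, transition), site 16 (C↔G, transversion), site 22 (C↔T, transition), site 24 (A↔C, transversion), site 25 (T↔C, transition).
Of the 8 differences, 3 transitions and 5 transversions over 26 sites: P = 3/26 = 0.115385, Q = 5/26 = 0.192308.
d = −0.5·ln(0.576922) − 0.25·ln(0.615384) = −0.5·(-0.550048) − 0.25·(-0.485509) = 0.3964.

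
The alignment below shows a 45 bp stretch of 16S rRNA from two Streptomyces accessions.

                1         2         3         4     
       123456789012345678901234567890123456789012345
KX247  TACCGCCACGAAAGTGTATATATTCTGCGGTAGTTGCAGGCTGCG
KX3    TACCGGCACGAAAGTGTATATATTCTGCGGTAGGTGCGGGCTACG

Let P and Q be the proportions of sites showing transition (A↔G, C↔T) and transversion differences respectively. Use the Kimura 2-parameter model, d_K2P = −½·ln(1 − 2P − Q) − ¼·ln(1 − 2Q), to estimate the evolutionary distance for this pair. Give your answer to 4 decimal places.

Differing sites — 6:C/G (Tv); 34:T/G (Tv); 38:A/G (Ti); 43:G/A (Ti).
Of the 4 differences, 2 transitions and 2 transversions over 45 sites: P = 2/45 = 0.044444, Q = 2/45 = 0.044444.
d = −0.5·ln(0.866668) − 0.25·ln(0.911112) = −0.5·(-0.143099) − 0.25·(-0.093089) = 0.0948.

0.0948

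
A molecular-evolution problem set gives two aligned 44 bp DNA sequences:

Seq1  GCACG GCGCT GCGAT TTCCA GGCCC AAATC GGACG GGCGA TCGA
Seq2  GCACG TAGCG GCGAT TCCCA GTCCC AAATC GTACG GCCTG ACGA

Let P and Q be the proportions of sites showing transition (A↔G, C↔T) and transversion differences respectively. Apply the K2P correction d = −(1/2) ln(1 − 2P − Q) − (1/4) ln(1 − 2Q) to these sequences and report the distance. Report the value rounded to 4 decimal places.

0.2722

Mismatches occur at site 6 (G↔T, transversion), site 7 (C↔A, transversion), site 10 (T↔G, transversion), site 17 (T↔C, transition), site 22 (G↔T, transversion), site 32 (G↔T, transversion), site 37 (G↔C, transversion), site 39 (G↔T, transversion), site 40 (A↔G, transition), site 41 (T↔A, transversion).
Of the 10 differences, 2 transitions and 8 transversions over 44 sites: P = 2/44 = 0.045455, Q = 8/44 = 0.181818.
d = −0.5·ln(0.727272) − 0.25·ln(0.636364) = −0.5·(-0.318455) − 0.25·(-0.451985) = 0.2722.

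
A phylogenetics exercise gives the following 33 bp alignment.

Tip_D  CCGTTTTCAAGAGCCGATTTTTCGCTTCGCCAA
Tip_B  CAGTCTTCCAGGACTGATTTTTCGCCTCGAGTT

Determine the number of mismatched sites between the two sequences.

11

Differing sites — 2:C/A; 5:T/C; 9:A/C; 12:A/G; 13:G/A; 15:C/T; 26:T/C; 30:C/A; 31:C/G; 32:A/T; 33:A/T.
That gives 11 mismatches out of 33 aligned sites, so the Hamming distance is 11.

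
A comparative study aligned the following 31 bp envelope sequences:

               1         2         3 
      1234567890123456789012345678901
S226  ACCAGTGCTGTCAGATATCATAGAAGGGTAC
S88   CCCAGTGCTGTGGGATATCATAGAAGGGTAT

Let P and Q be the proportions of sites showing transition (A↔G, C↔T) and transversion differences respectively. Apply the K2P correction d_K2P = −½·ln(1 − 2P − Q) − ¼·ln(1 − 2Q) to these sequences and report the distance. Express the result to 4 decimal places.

0.1421

The sequences differ at positions 1 (A/C, transversion), 12 (C/G, transversion), 13 (A/G, transition), 31 (C/T, transition).
Of the 4 differences, 2 transitions and 2 transversions over 31 sites: P = 2/31 = 0.064516, Q = 2/31 = 0.064516.
d = −0.5·ln(0.806452) − 0.25·ln(0.870968) = −0.5·(-0.215111) − 0.25·(-0.138150) = 0.1421.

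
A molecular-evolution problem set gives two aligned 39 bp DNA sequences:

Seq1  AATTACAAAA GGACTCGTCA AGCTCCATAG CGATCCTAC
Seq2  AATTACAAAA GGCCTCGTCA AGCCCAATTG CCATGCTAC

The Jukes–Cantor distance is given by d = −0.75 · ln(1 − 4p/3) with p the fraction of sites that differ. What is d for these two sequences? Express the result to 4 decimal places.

The sequences differ at positions 13 (A/C), 24 (T/C), 26 (C/A), 29 (A/T), 32 (G/C), 35 (C/G).
p = 6/39 = 0.153846.
d = −0.75 · ln(1 − (4/3)·0.153846) = −0.75 · ln(0.794872) = −0.75 · (-0.229574) = 0.1722.

0.1722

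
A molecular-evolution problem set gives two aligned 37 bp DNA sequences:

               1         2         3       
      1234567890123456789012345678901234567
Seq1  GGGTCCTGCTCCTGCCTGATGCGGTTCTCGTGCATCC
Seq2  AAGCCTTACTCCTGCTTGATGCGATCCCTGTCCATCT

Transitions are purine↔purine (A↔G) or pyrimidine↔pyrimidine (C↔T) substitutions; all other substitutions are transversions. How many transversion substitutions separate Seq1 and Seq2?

1

Mismatches occur at site 1 (G↔A, transition), site 2 (G↔A, transition), site 4 (T↔C, transition), site 6 (C↔T, transition), site 8 (G↔A, transition), site 16 (C↔T, transition), site 24 (G↔A, transition), site 26 (T↔C, transition), site 28 (T↔C, transition), site 29 (C↔T, transition), site 32 (G↔C, transversion), site 37 (C↔T, transition).
Of the 12 differences, 11 transitions and 1 transversion, so the answer is 1.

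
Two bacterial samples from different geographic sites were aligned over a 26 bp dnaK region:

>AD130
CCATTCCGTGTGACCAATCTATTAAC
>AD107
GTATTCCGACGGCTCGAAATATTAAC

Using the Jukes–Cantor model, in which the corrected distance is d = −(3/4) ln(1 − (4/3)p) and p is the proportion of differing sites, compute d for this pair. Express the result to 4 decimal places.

The sequences differ at positions 1 (C/G), 2 (C/T), 9 (T/A), 10 (G/C), 11 (T/G), 13 (A/C), 14 (C/T), 16 (A/G), 18 (T/A), 19 (C/A).
p = 10/26 = 0.384615.
d = −0.75 · ln(1 − (4/3)·0.384615) = −0.75 · ln(0.487180) = −0.75 · (-0.719122) = 0.5393.

0.5393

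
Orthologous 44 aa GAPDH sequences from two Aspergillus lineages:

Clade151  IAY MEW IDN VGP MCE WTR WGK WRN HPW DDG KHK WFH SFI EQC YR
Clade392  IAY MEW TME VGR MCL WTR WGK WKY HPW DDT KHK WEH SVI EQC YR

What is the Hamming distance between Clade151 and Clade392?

Differing sites — 7:I/T; 8:D/M; 9:N/E; 12:P/R; 15:E/L; 23:R/K; 24:N/Y; 30:G/T; 35:F/E; 38:F/V.
That gives 10 mismatches out of 44 aligned sites, so the Hamming distance is 10.

10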